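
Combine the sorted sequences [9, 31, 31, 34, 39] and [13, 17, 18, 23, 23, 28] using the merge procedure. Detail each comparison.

Merging process:

Compare 9 vs 13: take 9 from left. Merged: [9]
Compare 31 vs 13: take 13 from right. Merged: [9, 13]
Compare 31 vs 17: take 17 from right. Merged: [9, 13, 17]
Compare 31 vs 18: take 18 from right. Merged: [9, 13, 17, 18]
Compare 31 vs 23: take 23 from right. Merged: [9, 13, 17, 18, 23]
Compare 31 vs 23: take 23 from right. Merged: [9, 13, 17, 18, 23, 23]
Compare 31 vs 28: take 28 from right. Merged: [9, 13, 17, 18, 23, 23, 28]
Append remaining from left: [31, 31, 34, 39]. Merged: [9, 13, 17, 18, 23, 23, 28, 31, 31, 34, 39]

Final merged array: [9, 13, 17, 18, 23, 23, 28, 31, 31, 34, 39]
Total comparisons: 7

The merged array is [9, 13, 17, 18, 23, 23, 28, 31, 31, 34, 39], requiring 7 comparisons. The merge step runs in O(n) time where n is the total number of elements.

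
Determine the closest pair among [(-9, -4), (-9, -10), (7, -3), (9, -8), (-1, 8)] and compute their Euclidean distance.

Computing all pairwise distances among 5 points:

d((-9, -4), (-9, -10)) = 6.0
d((-9, -4), (7, -3)) = 16.0312
d((-9, -4), (9, -8)) = 18.4391
d((-9, -4), (-1, 8)) = 14.4222
d((-9, -10), (7, -3)) = 17.4642
d((-9, -10), (9, -8)) = 18.1108
d((-9, -10), (-1, 8)) = 19.6977
d((7, -3), (9, -8)) = 5.3852 <-- minimum
d((7, -3), (-1, 8)) = 13.6015
d((9, -8), (-1, 8)) = 18.868

Closest pair: (7, -3) and (9, -8) with distance 5.3852

The closest pair is (7, -3) and (9, -8) with Euclidean distance 5.3852. For 5 points, brute-force pairwise comparison is shown above. For large n, the divide-and-conquer algorithm (sort by x, recurse on halves, check the dividing strip) achieves O(n log n).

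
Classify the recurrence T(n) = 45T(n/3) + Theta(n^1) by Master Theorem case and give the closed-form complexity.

Master Theorem for T(n) = 45T(n/3) + O(n^1):

a = 45, b = 3, c = 1
log_b(a) = log_3(45) = 3.4650

Case 1: c = 1 < log_3(45) = 3.4650
T(n) = O(n^(log_3 45))

For T(n) = 45T(n/3) + O(n^1): log_3(45) = 3.4650. This is Case 1 of the Master Theorem (c < log_b(a), work dominated by leaves), giving O(n^(log_3 45)).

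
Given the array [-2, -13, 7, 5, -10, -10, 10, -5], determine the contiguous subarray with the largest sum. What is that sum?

Using Kadane's algorithm on [-2, -13, 7, 5, -10, -10, 10, -5]:

Scanning through the array:
Position 1 (value -13): max_ending_here = -13, max_so_far = -2
Position 2 (value 7): max_ending_here = 7, max_so_far = 7
Position 3 (value 5): max_ending_here = 12, max_so_far = 12
Position 4 (value -10): max_ending_here = 2, max_so_far = 12
Position 5 (value -10): max_ending_here = -8, max_so_far = 12
Position 6 (value 10): max_ending_here = 10, max_so_far = 12
Position 7 (value -5): max_ending_here = 5, max_so_far = 12

Maximum subarray: [7, 5]
Maximum sum: 12

The maximum subarray is [7, 5] with sum 12. This subarray runs from index 2 to index 3.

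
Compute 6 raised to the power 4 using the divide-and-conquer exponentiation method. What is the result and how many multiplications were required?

Computing 6^4 by squaring (build up from 6^1; each line after the first costs one multiplication):

6^1 = 6
6^2 = (6^1)^2 = 6^2 = 36
6^4 = (6^2)^2 = 36^2 = 1296

Result: 1296
Multiplications needed: 2 (2 lines after 6^1)

6^4 = 1296. Using exponentiation by squaring, this requires 2 multiplications. The key idea: if the exponent is even, square the half-power; if odd, multiply by the base once.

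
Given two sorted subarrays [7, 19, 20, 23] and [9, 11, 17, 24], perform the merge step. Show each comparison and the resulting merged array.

Merging process:

Compare 7 vs 9: take 7 from left. Merged: [7]
Compare 19 vs 9: take 9 from right. Merged: [7, 9]
Compare 19 vs 11: take 11 from right. Merged: [7, 9, 11]
Compare 19 vs 17: take 17 from right. Merged: [7, 9, 11, 17]
Compare 19 vs 24: take 19 from left. Merged: [7, 9, 11, 17, 19]
Compare 20 vs 24: take 20 from left. Merged: [7, 9, 11, 17, 19, 20]
Compare 23 vs 24: take 23 from left. Merged: [7, 9, 11, 17, 19, 20, 23]
Append remaining from right: [24]. Merged: [7, 9, 11, 17, 19, 20, 23, 24]

Final merged array: [7, 9, 11, 17, 19, 20, 23, 24]
Total comparisons: 7

The merged array is [7, 9, 11, 17, 19, 20, 23, 24], requiring 7 comparisons. The merge step runs in O(n) time where n is the total number of elements.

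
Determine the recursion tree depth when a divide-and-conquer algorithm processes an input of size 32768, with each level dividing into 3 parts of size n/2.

For divide and conquer with division factor 2:

Problem sizes at each level:
Level 0: 32768
Level 1: 16384
Level 2: 8192
Level 3: 4096
Level 4: 2048
Level 5: 1024
Level 6: 512
Level 7: 256
Level 8: 128
Level 9: 64
Level 10: 32
Level 11: 16
Level 12: 8
Level 13: 4
Level 14: 2
Level 15: 1

The root is level 0 and the size-1 base case is level 15 (the tree spans levels 0 through 15, i.e. 16 levels counting the root), so the depth is the number of divisions: log_2(32768) = 15

The recursion tree depth is log_2(32768) = 15. At each level, the problem size is divided by 2, so it takes 15 divisions to reduce to a base case of size 1. The algorithm makes 3 recursive calls at each level.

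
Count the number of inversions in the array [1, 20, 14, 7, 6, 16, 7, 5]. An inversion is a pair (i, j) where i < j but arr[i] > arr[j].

Finding inversions in [1, 20, 14, 7, 6, 16, 7, 5]:

(1, 2): arr[1]=20 > arr[2]=14
(1, 3): arr[1]=20 > arr[3]=7
(1, 4): arr[1]=20 > arr[4]=6
(1, 5): arr[1]=20 > arr[5]=16
(1, 6): arr[1]=20 > arr[6]=7
(1, 7): arr[1]=20 > arr[7]=5
(2, 3): arr[2]=14 > arr[3]=7
(2, 4): arr[2]=14 > arr[4]=6
(2, 6): arr[2]=14 > arr[6]=7
(2, 7): arr[2]=14 > arr[7]=5
(3, 4): arr[3]=7 > arr[4]=6
(3, 7): arr[3]=7 > arr[7]=5
(4, 7): arr[4]=6 > arr[7]=5
(5, 6): arr[5]=16 > arr[6]=7
(5, 7): arr[5]=16 > arr[7]=5
(6, 7): arr[6]=7 > arr[7]=5

Total inversions: 16

The array has 16 inversion(s): (1,2), (1,3), (1,4), (1,5), (1,6), (1,7), (2,3), (2,4), (2,6), (2,7), (3,4), (3,7), (4,7), (5,6), (5,7), (6,7). Each pair (i,j) satisfies i < j and arr[i] > arr[j].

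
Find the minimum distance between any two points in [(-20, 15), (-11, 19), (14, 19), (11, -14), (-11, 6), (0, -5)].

Computing all pairwise distances among 6 points:

d((-20, 15), (-11, 19)) = 9.8489 <-- minimum
d((-20, 15), (14, 19)) = 34.2345
d((-20, 15), (11, -14)) = 42.45
d((-20, 15), (-11, 6)) = 12.7279
d((-20, 15), (0, -5)) = 28.2843
d((-11, 19), (14, 19)) = 25.0
d((-11, 19), (11, -14)) = 39.6611
d((-11, 19), (-11, 6)) = 13.0
d((-11, 19), (0, -5)) = 26.4008
d((14, 19), (11, -14)) = 33.1361
d((14, 19), (-11, 6)) = 28.178
d((14, 19), (0, -5)) = 27.7849
d((11, -14), (-11, 6)) = 29.7321
d((11, -14), (0, -5)) = 14.2127
d((-11, 6), (0, -5)) = 15.5563

Closest pair: (-20, 15) and (-11, 19) with distance 9.8489

The closest pair is (-20, 15) and (-11, 19) with Euclidean distance 9.8489. For 6 points, brute-force pairwise comparison is shown above. For large n, the divide-and-conquer algorithm (sort by x, recurse on halves, check the dividing strip) achieves O(n log n).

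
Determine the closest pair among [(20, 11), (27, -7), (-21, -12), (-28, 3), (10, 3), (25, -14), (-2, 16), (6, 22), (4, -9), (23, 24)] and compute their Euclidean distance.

Computing all pairwise distances among 10 points:

d((20, 11), (27, -7)) = 19.3132
d((20, 11), (-21, -12)) = 47.0106
d((20, 11), (-28, 3)) = 48.6621
d((20, 11), (10, 3)) = 12.8062
d((20, 11), (25, -14)) = 25.4951
d((20, 11), (-2, 16)) = 22.561
d((20, 11), (6, 22)) = 17.8045
d((20, 11), (4, -9)) = 25.6125
d((20, 11), (23, 24)) = 13.3417
d((27, -7), (-21, -12)) = 48.2597
d((27, -7), (-28, 3)) = 55.9017
d((27, -7), (10, 3)) = 19.7231
d((27, -7), (25, -14)) = 7.2801 <-- minimum
d((27, -7), (-2, 16)) = 37.0135
d((27, -7), (6, 22)) = 35.805
d((27, -7), (4, -9)) = 23.0868
d((27, -7), (23, 24)) = 31.257
d((-21, -12), (-28, 3)) = 16.5529
d((-21, -12), (10, 3)) = 34.4384
d((-21, -12), (25, -14)) = 46.0435
d((-21, -12), (-2, 16)) = 33.8378
d((-21, -12), (6, 22)) = 43.4166
d((-21, -12), (4, -9)) = 25.1794
d((-21, -12), (23, 24)) = 56.8507
d((-28, 3), (10, 3)) = 38.0
d((-28, 3), (25, -14)) = 55.6597
d((-28, 3), (-2, 16)) = 29.0689
d((-28, 3), (6, 22)) = 38.9487
d((-28, 3), (4, -9)) = 34.176
d((-28, 3), (23, 24)) = 55.1543
d((10, 3), (25, -14)) = 22.6716
d((10, 3), (-2, 16)) = 17.6918
d((10, 3), (6, 22)) = 19.4165
d((10, 3), (4, -9)) = 13.4164
d((10, 3), (23, 24)) = 24.6982
d((25, -14), (-2, 16)) = 40.3609
d((25, -14), (6, 22)) = 40.7063
d((25, -14), (4, -9)) = 21.587
d((25, -14), (23, 24)) = 38.0526
d((-2, 16), (6, 22)) = 10.0
d((-2, 16), (4, -9)) = 25.7099
d((-2, 16), (23, 24)) = 26.2488
d((6, 22), (4, -9)) = 31.0644
d((6, 22), (23, 24)) = 17.1172
d((4, -9), (23, 24)) = 38.0789

Closest pair: (27, -7) and (25, -14) with distance 7.2801

The closest pair is (27, -7) and (25, -14) with Euclidean distance 7.2801. For 10 points, brute-force pairwise comparison is shown above. For large n, the divide-and-conquer algorithm (sort by x, recurse on halves, check the dividing strip) achieves O(n log n).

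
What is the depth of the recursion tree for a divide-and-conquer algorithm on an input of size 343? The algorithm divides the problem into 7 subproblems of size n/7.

For divide and conquer with division factor 7:

Problem sizes at each level:
Level 0: 343
Level 1: 49
Level 2: 7
Level 3: 1

The root is level 0 and the size-1 base case is level 3 (the tree spans levels 0 through 3, i.e. 4 levels counting the root), so the depth is the number of divisions: log_7(343) = 3

The recursion tree depth is log_7(343) = 3. At each level, the problem size is divided by 7, so it takes 3 divisions to reduce to a base case of size 1. The algorithm makes 7 recursive calls at each level.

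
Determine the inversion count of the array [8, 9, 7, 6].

Finding inversions in [8, 9, 7, 6]:

(0, 2): arr[0]=8 > arr[2]=7
(0, 3): arr[0]=8 > arr[3]=6
(1, 2): arr[1]=9 > arr[2]=7
(1, 3): arr[1]=9 > arr[3]=6
(2, 3): arr[2]=7 > arr[3]=6

Total inversions: 5

The array has 5 inversion(s): (0,2), (0,3), (1,2), (1,3), (2,3). Each pair (i,j) satisfies i < j and arr[i] > arr[j].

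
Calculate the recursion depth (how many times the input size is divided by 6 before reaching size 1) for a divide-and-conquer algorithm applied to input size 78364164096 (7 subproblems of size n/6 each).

For divide and conquer with division factor 6:

Problem sizes at each level:
Level 0: 78364164096
Level 1: 13060694016
Level 2: 2176782336
Level 3: 362797056
Level 4: 60466176
Level 5: 10077696
Level 6: 1679616
Level 7: 279936
Level 8: 46656
Level 9: 7776
Level 10: 1296
Level 11: 216
Level 12: 36
Level 13: 6
Level 14: 1

The root is level 0 and the size-1 base case is level 14 (the tree spans levels 0 through 14, i.e. 15 levels counting the root), so the depth is the number of divisions: log_6(78364164096) = 14

The recursion tree depth is log_6(78364164096) = 14. At each level, the problem size is divided by 6, so it takes 14 divisions to reduce to a base case of size 1. The algorithm makes 7 recursive calls at each level.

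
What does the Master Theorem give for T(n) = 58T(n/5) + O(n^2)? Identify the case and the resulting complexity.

Master Theorem for T(n) = 58T(n/5) + O(n^2):

a = 58, b = 5, c = 2
log_b(a) = log_5(58) = 2.5229

Case 1: c = 2 < log_5(58) = 2.5229
T(n) = O(n^(log_5 58))

For T(n) = 58T(n/5) + O(n^2): log_5(58) = 2.5229. This is Case 1 of the Master Theorem (c < log_b(a), work dominated by leaves), giving O(n^(log_5 58)).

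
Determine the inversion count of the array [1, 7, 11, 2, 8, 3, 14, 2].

Finding inversions in [1, 7, 11, 2, 8, 3, 14, 2]:

(1, 3): arr[1]=7 > arr[3]=2
(1, 5): arr[1]=7 > arr[5]=3
(1, 7): arr[1]=7 > arr[7]=2
(2, 3): arr[2]=11 > arr[3]=2
(2, 4): arr[2]=11 > arr[4]=8
(2, 5): arr[2]=11 > arr[5]=3
(2, 7): arr[2]=11 > arr[7]=2
(4, 5): arr[4]=8 > arr[5]=3
(4, 7): arr[4]=8 > arr[7]=2
(5, 7): arr[5]=3 > arr[7]=2
(6, 7): arr[6]=14 > arr[7]=2

Total inversions: 11

The array has 11 inversion(s): (1,3), (1,5), (1,7), (2,3), (2,4), (2,5), (2,7), (4,5), (4,7), (5,7), (6,7). Each pair (i,j) satisfies i < j and arr[i] > arr[j].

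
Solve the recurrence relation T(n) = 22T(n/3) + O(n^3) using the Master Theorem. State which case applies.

Master Theorem for T(n) = 22T(n/3) + O(n^3):

a = 22, b = 3, c = 3
log_b(a) = log_3(22) = 2.8136

Case 3: c = 3 > log_3(22) = 2.8136
T(n) = O(n^3) = O(n^3)

For T(n) = 22T(n/3) + O(n^3): log_3(22) = 2.8136. This is Case 3 of the Master Theorem (c > log_b(a), work dominated by root), giving O(n^3).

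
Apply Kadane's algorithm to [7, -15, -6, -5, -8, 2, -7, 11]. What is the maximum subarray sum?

Using Kadane's algorithm on [7, -15, -6, -5, -8, 2, -7, 11]:

Scanning through the array:
Position 1 (value -15): max_ending_here = -8, max_so_far = 7
Position 2 (value -6): max_ending_here = -6, max_so_far = 7
Position 3 (value -5): max_ending_here = -5, max_so_far = 7
Position 4 (value -8): max_ending_here = -8, max_so_far = 7
Position 5 (value 2): max_ending_here = 2, max_so_far = 7
Position 6 (value -7): max_ending_here = -5, max_so_far = 7
Position 7 (value 11): max_ending_here = 11, max_so_far = 11

Maximum subarray: [11]
Maximum sum: 11

The maximum subarray is [11] with sum 11. This subarray runs from index 7 to index 7.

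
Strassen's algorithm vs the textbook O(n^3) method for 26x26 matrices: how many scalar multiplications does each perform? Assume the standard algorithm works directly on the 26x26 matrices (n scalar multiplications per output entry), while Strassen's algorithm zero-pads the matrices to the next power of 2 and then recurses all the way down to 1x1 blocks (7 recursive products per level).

Matrix multiplication for 26x26 matrices:

Strassen's algorithm requires power-of-2 dimensions. Pad 26x26 to 32x32 (next power of 2).

Standard algorithm: 26^3 = 17576 multiplications
Strassen's algorithm: 7^(log2(32)) = 7^5 = 16807 multiplications
Savings: 17576 - 16807 = 769 multiplications

Standard: 17576 multiplications (26^3). Strassen: 16807 multiplications (7^5, after padding to 32x32). Strassen reduces 8 recursive multiplications to 7 at each level.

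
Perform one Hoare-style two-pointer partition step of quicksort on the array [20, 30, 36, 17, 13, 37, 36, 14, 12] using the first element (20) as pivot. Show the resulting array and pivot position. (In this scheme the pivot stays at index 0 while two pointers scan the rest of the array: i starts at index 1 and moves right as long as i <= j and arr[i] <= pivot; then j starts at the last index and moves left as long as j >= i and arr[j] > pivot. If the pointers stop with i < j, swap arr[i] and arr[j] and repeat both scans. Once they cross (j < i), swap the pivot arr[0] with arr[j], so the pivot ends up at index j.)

Hoare-style two-pointer partition with pivot = 20:

Initial array: [20, 30, 36, 17, 13, 37, 36, 14, 12]

Pointers start at i = 1, j = 8.
i stops at index 1 (arr[1]=30 > 20), j stops at index 8 (arr[8]=12 <= 20): swap arr[1] and arr[8], array becomes [20, 12, 36, 17, 13, 37, 36, 14, 30]
i stops at index 2 (arr[2]=36 > 20), j stops at index 7 (arr[7]=14 <= 20): swap arr[2] and arr[7], array becomes [20, 12, 14, 17, 13, 37, 36, 36, 30]
i ends at 5, j ends at 4: the pointers have crossed (j < i), so scanning stops.

Swap pivot arr[0] with arr[4] to place pivot at position 4: [13, 12, 14, 17, 20, 37, 36, 36, 30]
Pivot position: 4

After partitioning with pivot 20, the array becomes [13, 12, 14, 17, 20, 37, 36, 36, 30]. The pivot is placed at index 4. All elements to the left of the pivot are <= 20, and all elements to the right are > 20.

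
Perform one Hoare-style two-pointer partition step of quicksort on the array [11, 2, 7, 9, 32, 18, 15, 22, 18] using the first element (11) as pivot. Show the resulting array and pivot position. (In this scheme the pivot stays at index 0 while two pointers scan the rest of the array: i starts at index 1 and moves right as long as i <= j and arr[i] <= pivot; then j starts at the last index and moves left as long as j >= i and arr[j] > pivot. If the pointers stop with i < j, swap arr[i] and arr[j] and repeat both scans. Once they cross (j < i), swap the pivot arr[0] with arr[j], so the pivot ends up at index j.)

Hoare-style two-pointer partition with pivot = 11:

Initial array: [11, 2, 7, 9, 32, 18, 15, 22, 18]

Pointers start at i = 1, j = 8.
i ends at 4, j ends at 3: the pointers have crossed (j < i), so scanning stops.

Swap pivot arr[0] with arr[3] to place pivot at position 3: [9, 2, 7, 11, 32, 18, 15, 22, 18]
Pivot position: 3

After partitioning with pivot 11, the array becomes [9, 2, 7, 11, 32, 18, 15, 22, 18]. The pivot is placed at index 3. All elements to the left of the pivot are <= 11, and all elements to the right are > 11.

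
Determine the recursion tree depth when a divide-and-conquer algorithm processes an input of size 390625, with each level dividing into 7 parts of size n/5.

For divide and conquer with division factor 5:

Problem sizes at each level:
Level 0: 390625
Level 1: 78125
Level 2: 15625
Level 3: 3125
Level 4: 625
Level 5: 125
Level 6: 25
Level 7: 5
Level 8: 1

The root is level 0 and the size-1 base case is level 8 (the tree spans levels 0 through 8, i.e. 9 levels counting the root), so the depth is the number of divisions: log_5(390625) = 8

The recursion tree depth is log_5(390625) = 8. At each level, the problem size is divided by 5, so it takes 8 divisions to reduce to a base case of size 1. The algorithm makes 7 recursive calls at each level.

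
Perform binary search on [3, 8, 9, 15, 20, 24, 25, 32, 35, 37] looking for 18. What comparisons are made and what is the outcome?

Binary search for 18 in [3, 8, 9, 15, 20, 24, 25, 32, 35, 37]:

lo=0, hi=9, mid=4, arr[mid]=20 -> 20 > 18, search left half
lo=0, hi=3, mid=1, arr[mid]=8 -> 8 < 18, search right half
lo=2, hi=3, mid=2, arr[mid]=9 -> 9 < 18, search right half
lo=3, hi=3, mid=3, arr[mid]=15 -> 15 < 18, search right half
lo=4 > hi=3, target 18 not found

Binary search determines that 18 is not in the array after 4 comparisons. The search space was exhausted without finding the target.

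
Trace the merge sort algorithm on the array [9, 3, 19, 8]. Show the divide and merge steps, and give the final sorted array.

Merge sort trace:

Split: [9, 3, 19, 8] -> [9, 3] and [19, 8]
  Split: [9, 3] -> [9] and [3]
  Merge: [9] + [3] -> [3, 9]
  Split: [19, 8] -> [19] and [8]
  Merge: [19] + [8] -> [8, 19]
Merge: [3, 9] + [8, 19] -> [3, 8, 9, 19]

Final sorted array: [3, 8, 9, 19]

The merge sort proceeds by recursively splitting the array and merging sorted halves.
After all merges, the sorted array is [3, 8, 9, 19].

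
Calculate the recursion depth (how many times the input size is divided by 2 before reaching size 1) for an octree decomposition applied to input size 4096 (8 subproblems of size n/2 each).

For divide and conquer with division factor 2:

Problem sizes at each level:
Level 0: 4096
Level 1: 2048
Level 2: 1024
Level 3: 512
Level 4: 256
Level 5: 128
Level 6: 64
Level 7: 32
Level 8: 16
Level 9: 8
Level 10: 4
Level 11: 2
Level 12: 1

The root is level 0 and the size-1 base case is level 12 (the tree spans levels 0 through 12, i.e. 13 levels counting the root), so the depth is the number of divisions: log_2(4096) = 12

The recursion tree depth is log_2(4096) = 12. At each level, the problem size is divided by 2, so it takes 12 divisions to reduce to a base case of size 1. The algorithm makes 8 recursive calls at each level.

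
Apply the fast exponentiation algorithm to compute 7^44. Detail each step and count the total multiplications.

Computing 7^44 by squaring (build up from 7^1; each line after the first costs one multiplication):

7^1 = 7
7^2 = (7^1)^2 = 7^2 = 49
7^4 = (7^2)^2 = 49^2 = 2401
7^5 = 7 * 7^4 = 7 * 2401 = 16807
7^10 = (7^5)^2 = 16807^2 = 282475249
7^11 = 7 * 7^10 = 7 * 282475249 = 1977326743
7^22 = (7^11)^2 = 1977326743^2 = 3909821048582988049
7^44 = (7^22)^2 = 3909821048582988049^2 = 15286700631942576193765185769276826401

Result: 15286700631942576193765185769276826401
Multiplications needed: 7 (7 lines after 7^1)

7^44 = 15286700631942576193765185769276826401. Using exponentiation by squaring, this requires 7 multiplications. The key idea: if the exponent is even, square the half-power; if odd, multiply by the base once.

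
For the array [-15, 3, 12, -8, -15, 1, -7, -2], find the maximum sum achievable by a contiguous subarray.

Using Kadane's algorithm on [-15, 3, 12, -8, -15, 1, -7, -2]:

Scanning through the array:
Position 1 (value 3): max_ending_here = 3, max_so_far = 3
Position 2 (value 12): max_ending_here = 15, max_so_far = 15
Position 3 (value -8): max_ending_here = 7, max_so_far = 15
Position 4 (value -15): max_ending_here = -8, max_so_far = 15
Position 5 (value 1): max_ending_here = 1, max_so_far = 15
Position 6 (value -7): max_ending_here = -6, max_so_far = 15
Position 7 (value -2): max_ending_here = -2, max_so_far = 15

Maximum subarray: [3, 12]
Maximum sum: 15

The maximum subarray is [3, 12] with sum 15. This subarray runs from index 1 to index 2.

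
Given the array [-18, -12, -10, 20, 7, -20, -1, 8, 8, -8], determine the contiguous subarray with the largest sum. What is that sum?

Using Kadane's algorithm on [-18, -12, -10, 20, 7, -20, -1, 8, 8, -8]:

Scanning through the array:
Position 1 (value -12): max_ending_here = -12, max_so_far = -12
Position 2 (value -10): max_ending_here = -10, max_so_far = -10
Position 3 (value 20): max_ending_here = 20, max_so_far = 20
Position 4 (value 7): max_ending_here = 27, max_so_far = 27
Position 5 (value -20): max_ending_here = 7, max_so_far = 27
Position 6 (value -1): max_ending_here = 6, max_so_far = 27
Position 7 (value 8): max_ending_here = 14, max_so_far = 27
Position 8 (value 8): max_ending_here = 22, max_so_far = 27
Position 9 (value -8): max_ending_here = 14, max_so_far = 27

Maximum subarray: [20, 7]
Maximum sum: 27

The maximum subarray is [20, 7] with sum 27. This subarray runs from index 3 to index 4.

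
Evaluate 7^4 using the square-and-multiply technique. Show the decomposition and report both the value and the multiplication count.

Computing 7^4 by squaring (build up from 7^1; each line after the first costs one multiplication):

7^1 = 7
7^2 = (7^1)^2 = 7^2 = 49
7^4 = (7^2)^2 = 49^2 = 2401

Result: 2401
Multiplications needed: 2 (2 lines after 7^1)

7^4 = 2401. Using exponentiation by squaring, this requires 2 multiplications. The key idea: if the exponent is even, square the half-power; if odd, multiply by the base once.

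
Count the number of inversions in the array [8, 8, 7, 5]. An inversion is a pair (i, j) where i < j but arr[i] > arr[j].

Finding inversions in [8, 8, 7, 5]:

(0, 2): arr[0]=8 > arr[2]=7
(0, 3): arr[0]=8 > arr[3]=5
(1, 2): arr[1]=8 > arr[2]=7
(1, 3): arr[1]=8 > arr[3]=5
(2, 3): arr[2]=7 > arr[3]=5

Total inversions: 5

The array has 5 inversion(s): (0,2), (0,3), (1,2), (1,3), (2,3). Each pair (i,j) satisfies i < j and arr[i] > arr[j].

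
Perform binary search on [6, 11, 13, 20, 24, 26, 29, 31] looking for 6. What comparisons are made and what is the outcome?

Binary search for 6 in [6, 11, 13, 20, 24, 26, 29, 31]:

lo=0, hi=7, mid=3, arr[mid]=20 -> 20 > 6, search left half
lo=0, hi=2, mid=1, arr[mid]=11 -> 11 > 6, search left half
lo=0, hi=0, mid=0, arr[mid]=6 -> Found target at index 0!

Binary search finds 6 at index 0 after 3 comparisons. The search repeatedly halves the search space by comparing with the middle element.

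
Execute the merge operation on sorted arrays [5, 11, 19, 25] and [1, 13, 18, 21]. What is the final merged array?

Merging process:

Compare 5 vs 1: take 1 from right. Merged: [1]
Compare 5 vs 13: take 5 from left. Merged: [1, 5]
Compare 11 vs 13: take 11 from left. Merged: [1, 5, 11]
Compare 19 vs 13: take 13 from right. Merged: [1, 5, 11, 13]
Compare 19 vs 18: take 18 from right. Merged: [1, 5, 11, 13, 18]
Compare 19 vs 21: take 19 from left. Merged: [1, 5, 11, 13, 18, 19]
Compare 25 vs 21: take 21 from right. Merged: [1, 5, 11, 13, 18, 19, 21]
Append remaining from left: [25]. Merged: [1, 5, 11, 13, 18, 19, 21, 25]

Final merged array: [1, 5, 11, 13, 18, 19, 21, 25]
Total comparisons: 7

The merged array is [1, 5, 11, 13, 18, 19, 21, 25], requiring 7 comparisons. The merge step runs in O(n) time where n is the total number of elements.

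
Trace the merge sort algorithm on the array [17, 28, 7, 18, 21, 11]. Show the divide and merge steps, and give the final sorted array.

Merge sort trace:

Split: [17, 28, 7, 18, 21, 11] -> [17, 28, 7] and [18, 21, 11]
  Split: [17, 28, 7] -> [17] and [28, 7]
    Split: [28, 7] -> [28] and [7]
    Merge: [28] + [7] -> [7, 28]
  Merge: [17] + [7, 28] -> [7, 17, 28]
  Split: [18, 21, 11] -> [18] and [21, 11]
    Split: [21, 11] -> [21] and [11]
    Merge: [21] + [11] -> [11, 21]
  Merge: [18] + [11, 21] -> [11, 18, 21]
Merge: [7, 17, 28] + [11, 18, 21] -> [7, 11, 17, 18, 21, 28]

Final sorted array: [7, 11, 17, 18, 21, 28]

The merge sort proceeds by recursively splitting the array and merging sorted halves.
After all merges, the sorted array is [7, 11, 17, 18, 21, 28].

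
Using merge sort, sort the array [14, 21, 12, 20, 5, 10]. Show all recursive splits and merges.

Merge sort trace:

Split: [14, 21, 12, 20, 5, 10] -> [14, 21, 12] and [20, 5, 10]
  Split: [14, 21, 12] -> [14] and [21, 12]
    Split: [21, 12] -> [21] and [12]
    Merge: [21] + [12] -> [12, 21]
  Merge: [14] + [12, 21] -> [12, 14, 21]
  Split: [20, 5, 10] -> [20] and [5, 10]
    Split: [5, 10] -> [5] and [10]
    Merge: [5] + [10] -> [5, 10]
  Merge: [20] + [5, 10] -> [5, 10, 20]
Merge: [12, 14, 21] + [5, 10, 20] -> [5, 10, 12, 14, 20, 21]

Final sorted array: [5, 10, 12, 14, 20, 21]

The merge sort proceeds by recursively splitting the array and merging sorted halves.
After all merges, the sorted array is [5, 10, 12, 14, 20, 21].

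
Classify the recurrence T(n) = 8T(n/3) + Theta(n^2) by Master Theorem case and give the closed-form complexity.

Master Theorem for T(n) = 8T(n/3) + O(n^2):

a = 8, b = 3, c = 2
log_b(a) = log_3(8) = 1.8928

Case 3: c = 2 > log_3(8) = 1.8928
T(n) = O(n^2) = O(n^2)

For T(n) = 8T(n/3) + O(n^2): log_3(8) = 1.8928. This is Case 3 of the Master Theorem (c > log_b(a), work dominated by root), giving O(n^2).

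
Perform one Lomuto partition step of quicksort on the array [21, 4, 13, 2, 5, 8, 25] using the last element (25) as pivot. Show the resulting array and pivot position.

Lomuto partition with pivot = 25:

Initial array: [21, 4, 13, 2, 5, 8, 25]

arr[0]=21 <= 25: swap with position 0, array becomes [21, 4, 13, 2, 5, 8, 25]
arr[1]=4 <= 25: swap with position 1, array becomes [21, 4, 13, 2, 5, 8, 25]
arr[2]=13 <= 25: swap with position 2, array becomes [21, 4, 13, 2, 5, 8, 25]
arr[3]=2 <= 25: swap with position 3, array becomes [21, 4, 13, 2, 5, 8, 25]
arr[4]=5 <= 25: swap with position 4, array becomes [21, 4, 13, 2, 5, 8, 25]
arr[5]=8 <= 25: swap with position 5, array becomes [21, 4, 13, 2, 5, 8, 25]

Place pivot at position 6: [21, 4, 13, 2, 5, 8, 25]
Pivot position: 6

After partitioning with pivot 25, the array becomes [21, 4, 13, 2, 5, 8, 25]. The pivot is placed at index 6. All elements to the left of the pivot are <= 25, and all elements to the right are > 25.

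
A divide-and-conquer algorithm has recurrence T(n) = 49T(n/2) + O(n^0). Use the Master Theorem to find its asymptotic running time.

Master Theorem for T(n) = 49T(n/2) + O(n^0):

a = 49, b = 2, c = 0
log_b(a) = log_2(49) = 5.6147

Case 1: c = 0 < log_2(49) = 5.6147
T(n) = O(n^(log_2 49))

For T(n) = 49T(n/2) + O(n^0): log_2(49) = 5.6147. This is Case 1 of the Master Theorem (c < log_b(a), work dominated by leaves), giving O(n^(log_2 49)).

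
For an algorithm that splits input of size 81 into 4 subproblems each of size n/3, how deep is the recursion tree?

For divide and conquer with division factor 3:

Problem sizes at each level:
Level 0: 81
Level 1: 27
Level 2: 9
Level 3: 3
Level 4: 1

The root is level 0 and the size-1 base case is level 4 (the tree spans levels 0 through 4, i.e. 5 levels counting the root), so the depth is the number of divisions: log_3(81) = 4

The recursion tree depth is log_3(81) = 4. At each level, the problem size is divided by 3, so it takes 4 divisions to reduce to a base case of size 1. The algorithm makes 4 recursive calls at each level.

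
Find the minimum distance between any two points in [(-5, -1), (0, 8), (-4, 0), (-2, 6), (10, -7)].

Computing all pairwise distances among 5 points:

d((-5, -1), (0, 8)) = 10.2956
d((-5, -1), (-4, 0)) = 1.4142 <-- minimum
d((-5, -1), (-2, 6)) = 7.6158
d((-5, -1), (10, -7)) = 16.1555
d((0, 8), (-4, 0)) = 8.9443
d((0, 8), (-2, 6)) = 2.8284
d((0, 8), (10, -7)) = 18.0278
d((-4, 0), (-2, 6)) = 6.3246
d((-4, 0), (10, -7)) = 15.6525
d((-2, 6), (10, -7)) = 17.6918

Closest pair: (-5, -1) and (-4, 0) with distance 1.4142

The closest pair is (-5, -1) and (-4, 0) with Euclidean distance 1.4142. For 5 points, brute-force pairwise comparison is shown above. For large n, the divide-and-conquer algorithm (sort by x, recurse on halves, check the dividing strip) achieves O(n log n).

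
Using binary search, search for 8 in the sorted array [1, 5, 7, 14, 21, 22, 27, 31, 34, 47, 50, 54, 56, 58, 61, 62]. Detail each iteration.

Binary search for 8 in [1, 5, 7, 14, 21, 22, 27, 31, 34, 47, 50, 54, 56, 58, 61, 62]:

lo=0, hi=15, mid=7, arr[mid]=31 -> 31 > 8, search left half
lo=0, hi=6, mid=3, arr[mid]=14 -> 14 > 8, search left half
lo=0, hi=2, mid=1, arr[mid]=5 -> 5 < 8, search right half
lo=2, hi=2, mid=2, arr[mid]=7 -> 7 < 8, search right half
lo=3 > hi=2, target 8 not found

Binary search determines that 8 is not in the array after 4 comparisons. The search space was exhausted without finding the target.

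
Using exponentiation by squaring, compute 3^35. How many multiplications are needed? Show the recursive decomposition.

Computing 3^35 by squaring (build up from 3^1; each line after the first costs one multiplication):

3^1 = 3
3^2 = (3^1)^2 = 3^2 = 9
3^4 = (3^2)^2 = 9^2 = 81
3^8 = (3^4)^2 = 81^2 = 6561
3^16 = (3^8)^2 = 6561^2 = 43046721
3^17 = 3 * 3^16 = 3 * 43046721 = 129140163
3^34 = (3^17)^2 = 129140163^2 = 16677181699666569
3^35 = 3 * 3^34 = 3 * 16677181699666569 = 50031545098999707

Result: 50031545098999707
Multiplications needed: 7 (7 lines after 3^1)

3^35 = 50031545098999707. Using exponentiation by squaring, this requires 7 multiplications. The key idea: if the exponent is even, square the half-power; if odd, multiply by the base once.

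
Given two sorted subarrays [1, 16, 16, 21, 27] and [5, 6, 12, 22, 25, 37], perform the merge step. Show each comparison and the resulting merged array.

Merging process:

Compare 1 vs 5: take 1 from left. Merged: [1]
Compare 16 vs 5: take 5 from right. Merged: [1, 5]
Compare 16 vs 6: take 6 from right. Merged: [1, 5, 6]
Compare 16 vs 12: take 12 from right. Merged: [1, 5, 6, 12]
Compare 16 vs 22: take 16 from left. Merged: [1, 5, 6, 12, 16]
Compare 16 vs 22: take 16 from left. Merged: [1, 5, 6, 12, 16, 16]
Compare 21 vs 22: take 21 from left. Merged: [1, 5, 6, 12, 16, 16, 21]
Compare 27 vs 22: take 22 from right. Merged: [1, 5, 6, 12, 16, 16, 21, 22]
Compare 27 vs 25: take 25 from right. Merged: [1, 5, 6, 12, 16, 16, 21, 22, 25]
Compare 27 vs 37: take 27 from left. Merged: [1, 5, 6, 12, 16, 16, 21, 22, 25, 27]
Append remaining from right: [37]. Merged: [1, 5, 6, 12, 16, 16, 21, 22, 25, 27, 37]

Final merged array: [1, 5, 6, 12, 16, 16, 21, 22, 25, 27, 37]
Total comparisons: 10

The merged array is [1, 5, 6, 12, 16, 16, 21, 22, 25, 27, 37], requiring 10 comparisons. The merge step runs in O(n) time where n is the total number of elements.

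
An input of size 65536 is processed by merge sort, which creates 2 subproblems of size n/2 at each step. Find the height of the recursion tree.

For divide and conquer with division factor 2:

Problem sizes at each level:
Level 0: 65536
Level 1: 32768
Level 2: 16384
Level 3: 8192
Level 4: 4096
Level 5: 2048
Level 6: 1024
Level 7: 512
Level 8: 256
Level 9: 128
Level 10: 64
Level 11: 32
Level 12: 16
Level 13: 8
Level 14: 4
Level 15: 2
Level 16: 1

The root is level 0 and the size-1 base case is level 16 (the tree spans levels 0 through 16, i.e. 17 levels counting the root), so the depth is the number of divisions: log_2(65536) = 16

The recursion tree depth is log_2(65536) = 16. At each level, the problem size is divided by 2, so it takes 16 divisions to reduce to a base case of size 1. The algorithm makes 2 recursive calls at each level.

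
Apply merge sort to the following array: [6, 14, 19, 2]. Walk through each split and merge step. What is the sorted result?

Merge sort trace:

Split: [6, 14, 19, 2] -> [6, 14] and [19, 2]
  Split: [6, 14] -> [6] and [14]
  Merge: [6] + [14] -> [6, 14]
  Split: [19, 2] -> [19] and [2]
  Merge: [19] + [2] -> [2, 19]
Merge: [6, 14] + [2, 19] -> [2, 6, 14, 19]

Final sorted array: [2, 6, 14, 19]

The merge sort proceeds by recursively splitting the array and merging sorted halves.
After all merges, the sorted array is [2, 6, 14, 19].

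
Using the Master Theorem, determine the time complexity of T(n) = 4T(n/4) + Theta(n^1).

Master Theorem for T(n) = 4T(n/4) + O(n^1):

a = 4, b = 4, c = 1
log_b(a) = log_4(4) = 1.0000

Case 2: c = 1 = log_4(4) = 1.0000
T(n) = O(n^1 log n) = O(n log n)

For T(n) = 4T(n/4) + O(n^1): log_4(4) = 1.0000. This is Case 2 of the Master Theorem (c = log_b(a), equal work at all levels), giving O(n log n).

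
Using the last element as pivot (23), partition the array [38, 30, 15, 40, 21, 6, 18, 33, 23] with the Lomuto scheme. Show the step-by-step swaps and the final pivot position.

Lomuto partition with pivot = 23:

Initial array: [38, 30, 15, 40, 21, 6, 18, 33, 23]

arr[0]=38 > 23: no swap
arr[1]=30 > 23: no swap
arr[2]=15 <= 23: swap with position 0, array becomes [15, 30, 38, 40, 21, 6, 18, 33, 23]
arr[3]=40 > 23: no swap
arr[4]=21 <= 23: swap with position 1, array becomes [15, 21, 38, 40, 30, 6, 18, 33, 23]
arr[5]=6 <= 23: swap with position 2, array becomes [15, 21, 6, 40, 30, 38, 18, 33, 23]
arr[6]=18 <= 23: swap with position 3, array becomes [15, 21, 6, 18, 30, 38, 40, 33, 23]
arr[7]=33 > 23: no swap

Place pivot at position 4: [15, 21, 6, 18, 23, 38, 40, 33, 30]
Pivot position: 4

After partitioning with pivot 23, the array becomes [15, 21, 6, 18, 23, 38, 40, 33, 30]. The pivot is placed at index 4. All elements to the left of the pivot are <= 23, and all elements to the right are > 23.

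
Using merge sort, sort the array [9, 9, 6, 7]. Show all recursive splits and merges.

Merge sort trace:

Split: [9, 9, 6, 7] -> [9, 9] and [6, 7]
  Split: [9, 9] -> [9] and [9]
  Merge: [9] + [9] -> [9, 9]
  Split: [6, 7] -> [6] and [7]
  Merge: [6] + [7] -> [6, 7]
Merge: [9, 9] + [6, 7] -> [6, 7, 9, 9]

Final sorted array: [6, 7, 9, 9]

The merge sort proceeds by recursively splitting the array and merging sorted halves.
After all merges, the sorted array is [6, 7, 9, 9].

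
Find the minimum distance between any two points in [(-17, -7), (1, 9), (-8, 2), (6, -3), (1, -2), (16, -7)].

Computing all pairwise distances among 6 points:

d((-17, -7), (1, 9)) = 24.0832
d((-17, -7), (-8, 2)) = 12.7279
d((-17, -7), (6, -3)) = 23.3452
d((-17, -7), (1, -2)) = 18.6815
d((-17, -7), (16, -7)) = 33.0
d((1, 9), (-8, 2)) = 11.4018
d((1, 9), (6, -3)) = 13.0
d((1, 9), (1, -2)) = 11.0
d((1, 9), (16, -7)) = 21.9317
d((-8, 2), (6, -3)) = 14.8661
d((-8, 2), (1, -2)) = 9.8489
d((-8, 2), (16, -7)) = 25.632
d((6, -3), (1, -2)) = 5.099 <-- minimum
d((6, -3), (16, -7)) = 10.7703
d((1, -2), (16, -7)) = 15.8114

Closest pair: (6, -3) and (1, -2) with distance 5.099

The closest pair is (6, -3) and (1, -2) with Euclidean distance 5.099. For 6 points, brute-force pairwise comparison is shown above. For large n, the divide-and-conquer algorithm (sort by x, recurse on halves, check the dividing strip) achieves O(n log n).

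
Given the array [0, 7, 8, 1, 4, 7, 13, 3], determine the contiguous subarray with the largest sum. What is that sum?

Using Kadane's algorithm on [0, 7, 8, 1, 4, 7, 13, 3]:

Scanning through the array:
Position 1 (value 7): max_ending_here = 7, max_so_far = 7
Position 2 (value 8): max_ending_here = 15, max_so_far = 15
Position 3 (value 1): max_ending_here = 16, max_so_far = 16
Position 4 (value 4): max_ending_here = 20, max_so_far = 20
Position 5 (value 7): max_ending_here = 27, max_so_far = 27
Position 6 (value 13): max_ending_here = 40, max_so_far = 40
Position 7 (value 3): max_ending_here = 43, max_so_far = 43

Maximum subarray: [0, 7, 8, 1, 4, 7, 13, 3]
Maximum sum: 43

The maximum subarray is [0, 7, 8, 1, 4, 7, 13, 3] with sum 43. This subarray runs from index 0 to index 7.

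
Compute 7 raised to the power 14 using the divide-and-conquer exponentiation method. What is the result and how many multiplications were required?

Computing 7^14 by squaring (build up from 7^1; each line after the first costs one multiplication):

7^1 = 7
7^2 = (7^1)^2 = 7^2 = 49
7^3 = 7 * 7^2 = 7 * 49 = 343
7^6 = (7^3)^2 = 343^2 = 117649
7^7 = 7 * 7^6 = 7 * 117649 = 823543
7^14 = (7^7)^2 = 823543^2 = 678223072849

Result: 678223072849
Multiplications needed: 5 (5 lines after 7^1)

7^14 = 678223072849. Using exponentiation by squaring, this requires 5 multiplications. The key idea: if the exponent is even, square the half-power; if odd, multiply by the base once.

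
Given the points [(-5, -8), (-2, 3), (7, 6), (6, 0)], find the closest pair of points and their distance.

Computing all pairwise distances among 4 points:

d((-5, -8), (-2, 3)) = 11.4018
d((-5, -8), (7, 6)) = 18.4391
d((-5, -8), (6, 0)) = 13.6015
d((-2, 3), (7, 6)) = 9.4868
d((-2, 3), (6, 0)) = 8.544
d((7, 6), (6, 0)) = 6.0828 <-- minimum

Closest pair: (7, 6) and (6, 0) with distance 6.0828

The closest pair is (7, 6) and (6, 0) with Euclidean distance 6.0828. For 4 points, brute-force pairwise comparison is shown above. For large n, the divide-and-conquer algorithm (sort by x, recurse on halves, check the dividing strip) achieves O(n log n).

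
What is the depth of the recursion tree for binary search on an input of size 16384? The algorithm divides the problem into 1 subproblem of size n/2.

For divide and conquer with division factor 2:

Problem sizes at each level:
Level 0: 16384
Level 1: 8192
Level 2: 4096
Level 3: 2048
Level 4: 1024
Level 5: 512
Level 6: 256
Level 7: 128
Level 8: 64
Level 9: 32
Level 10: 16
Level 11: 8
Level 12: 4
Level 13: 2
Level 14: 1

The root is level 0 and the size-1 base case is level 14 (the tree spans levels 0 through 14, i.e. 15 levels counting the root), so the depth is the number of divisions: log_2(16384) = 14

The recursion tree depth is log_2(16384) = 14. At each level, the problem size is divided by 2, so it takes 14 divisions to reduce to a base case of size 1. The algorithm makes 1 recursive call at each level.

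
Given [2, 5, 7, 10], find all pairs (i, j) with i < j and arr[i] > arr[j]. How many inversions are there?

Finding inversions in [2, 5, 7, 10]:


Total inversions: 0

The array has 0 inversions. It is already sorted.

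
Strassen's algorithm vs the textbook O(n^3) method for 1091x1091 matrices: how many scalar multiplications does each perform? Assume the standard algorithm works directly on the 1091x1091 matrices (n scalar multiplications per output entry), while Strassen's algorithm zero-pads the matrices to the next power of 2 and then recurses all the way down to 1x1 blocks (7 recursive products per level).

Matrix multiplication for 1091x1091 matrices:

Strassen's algorithm requires power-of-2 dimensions. Pad 1091x1091 to 2048x2048 (next power of 2).

Standard algorithm: 1091^3 = 1298596571 multiplications
Strassen's algorithm: 7^(log2(2048)) = 7^11 = 1977326743 multiplications
Difference: 1298596571 - 1977326743 = -678730172 (Strassen uses MORE here due to padding overhead — for small or just-over-power-of-2 n, padding can outweigh the per-level savings)

Standard: 1298596571 multiplications (1091^3). Strassen: 1977326743 multiplications (7^11, after padding to 2048x2048). Strassen reduces 8 recursive multiplications to 7 at each level.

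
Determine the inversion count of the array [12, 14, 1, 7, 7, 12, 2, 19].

Finding inversions in [12, 14, 1, 7, 7, 12, 2, 19]:

(0, 2): arr[0]=12 > arr[2]=1
(0, 3): arr[0]=12 > arr[3]=7
(0, 4): arr[0]=12 > arr[4]=7
(0, 6): arr[0]=12 > arr[6]=2
(1, 2): arr[1]=14 > arr[2]=1
(1, 3): arr[1]=14 > arr[3]=7
(1, 4): arr[1]=14 > arr[4]=7
(1, 5): arr[1]=14 > arr[5]=12
(1, 6): arr[1]=14 > arr[6]=2
(3, 6): arr[3]=7 > arr[6]=2
(4, 6): arr[4]=7 > arr[6]=2
(5, 6): arr[5]=12 > arr[6]=2

Total inversions: 12

The array has 12 inversion(s): (0,2), (0,3), (0,4), (0,6), (1,2), (1,3), (1,4), (1,5), (1,6), (3,6), (4,6), (5,6). Each pair (i,j) satisfies i < j and arr[i] > arr[j].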